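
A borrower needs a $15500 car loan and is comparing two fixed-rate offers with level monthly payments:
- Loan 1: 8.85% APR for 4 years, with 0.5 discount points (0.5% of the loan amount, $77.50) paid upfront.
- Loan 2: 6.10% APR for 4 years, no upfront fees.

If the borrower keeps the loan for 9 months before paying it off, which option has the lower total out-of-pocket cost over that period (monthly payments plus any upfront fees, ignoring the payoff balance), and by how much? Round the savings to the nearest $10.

Loan 2 by $260

Loan 1: monthly rate = 8.85%/12 = 0.0073750; payment = 15,500 × 0.0073750 / (1 − (1+0.0073750)^−48) = $384.62.
Loan 2: monthly rate = 6.1%/12 = 0.0050833; payment = 15,500 × 0.0050833 / (1 − (1+0.0050833)^−48) = $364.73.
Over 9 months: Loan 1 costs 9 × $384.62 + $77.50 = $3,539.08; Loan 2 costs 9 × $364.73 = $3,282.57.
Loan 2 is cheaper by $3,539.08 − $3,282.57 = $256.51.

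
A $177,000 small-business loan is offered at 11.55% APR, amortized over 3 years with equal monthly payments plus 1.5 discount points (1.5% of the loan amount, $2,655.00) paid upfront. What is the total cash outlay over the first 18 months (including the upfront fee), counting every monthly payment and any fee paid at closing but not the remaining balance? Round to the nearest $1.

At 11.55% the monthly rate is 0.0096250, so the payment is 177,000 × 0.0096250 / (1 − 1.0096250^−36) = $5,840.96.
Total outlay = 18 × $5,840.96 + $2,655.00 = $107,792.28.

$107,792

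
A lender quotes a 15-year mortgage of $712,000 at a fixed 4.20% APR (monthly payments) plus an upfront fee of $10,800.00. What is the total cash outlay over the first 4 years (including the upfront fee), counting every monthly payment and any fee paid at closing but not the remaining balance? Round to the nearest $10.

At 4.20% the monthly rate is 0.0035000, so the payment is 712,000 × 0.0035000 / (1 − 1.0035000^−180) = $5,338.22.
Total outlay = 48 × $5,338.22 + $10,800.00 = $267,034.56.

$267,030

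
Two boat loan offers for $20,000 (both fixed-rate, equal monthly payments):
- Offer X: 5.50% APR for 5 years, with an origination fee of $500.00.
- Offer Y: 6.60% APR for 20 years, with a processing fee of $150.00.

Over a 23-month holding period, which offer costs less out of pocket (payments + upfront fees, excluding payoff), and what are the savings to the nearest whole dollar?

Offer Y by $5,680

Offer X: monthly rate = 5.5%/12 = 0.0045833; payment = 20,000 × 0.0045833 / (1 − (1+0.0045833)^−60) = $382.02.
Offer Y: monthly rate = 6.6%/12 = 0.0055000; payment = 20,000 × 0.0055000 / (1 − (1+0.0055000)^−240) = $150.29.
Over 23 months: Offer X costs 23 × $382.02 + $500.00 = $9,286.46; Offer Y costs 23 × $150.29 + $150.00 = $3,606.67.
Offer Y is cheaper by $9,286.46 − $3,606.67 = $5,679.79.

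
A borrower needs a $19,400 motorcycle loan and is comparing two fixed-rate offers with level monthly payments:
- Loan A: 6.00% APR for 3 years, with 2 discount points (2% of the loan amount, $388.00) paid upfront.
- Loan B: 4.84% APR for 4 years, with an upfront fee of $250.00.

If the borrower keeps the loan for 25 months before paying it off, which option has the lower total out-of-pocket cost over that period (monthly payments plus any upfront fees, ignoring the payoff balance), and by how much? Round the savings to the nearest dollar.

Loan A: monthly rate = 6%/12 = 0.0050000; payment = 19,400 × 0.0050000 / (1 − (1+0.0050000)^−36) = $590.19.
Loan B: monthly rate = 4.84%/12 = 0.0040333; payment = 19,400 × 0.0040333 / (1 − (1+0.0040333)^−48) = $445.36.
Over 25 months: Loan A costs 25 × $590.19 + $388.00 = $15,142.75; Loan B costs 25 × $445.36 + $250.00 = $11,384.00.
Loan B is cheaper by $15,142.75 − $11,384.00 = $3,758.75.

Loan B by $3,759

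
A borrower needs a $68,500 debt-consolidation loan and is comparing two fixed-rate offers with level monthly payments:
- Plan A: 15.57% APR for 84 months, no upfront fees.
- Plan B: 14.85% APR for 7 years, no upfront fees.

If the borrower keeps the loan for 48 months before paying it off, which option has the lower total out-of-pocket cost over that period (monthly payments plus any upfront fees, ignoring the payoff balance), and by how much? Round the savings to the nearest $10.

Plan A: monthly rate = 15.57%/12 = 0.0129750; payment = 68,500 × 0.0129750 / (1 − (1+0.0129750)^−84) = $1,343.83.
Plan B: at 14.85% the monthly rate is 0.0123750, so the payment is 68,500 × 0.0123750 / (1 − 1.0123750^−84) = $1,316.07.
Over 48 months: Plan A costs 48 × $1,343.83 = $64,503.84; Plan B costs 48 × $1,316.07 = $63,171.36.
Plan B is cheaper by $64,503.84 − $63,171.36 = $1,332.48.

Plan B by $1,330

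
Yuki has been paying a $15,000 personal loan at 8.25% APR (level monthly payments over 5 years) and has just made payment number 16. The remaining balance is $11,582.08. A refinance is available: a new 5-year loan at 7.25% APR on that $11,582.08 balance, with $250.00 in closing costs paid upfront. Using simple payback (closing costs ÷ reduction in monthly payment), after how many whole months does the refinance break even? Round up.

4 months

Current payment = 15,000 × 8.25%/12 / (1 − (1+0.0068750)^−60) = $305.94.
Refinanced payment = 11,582.08 × 0.0060417 / (1 − (1+0.0060417)^−60) = $230.71.
Monthly savings = $305.94 − $230.71 = $75.23.
Break-even = $250.00 / $75.23 = 3.32 → 4 months.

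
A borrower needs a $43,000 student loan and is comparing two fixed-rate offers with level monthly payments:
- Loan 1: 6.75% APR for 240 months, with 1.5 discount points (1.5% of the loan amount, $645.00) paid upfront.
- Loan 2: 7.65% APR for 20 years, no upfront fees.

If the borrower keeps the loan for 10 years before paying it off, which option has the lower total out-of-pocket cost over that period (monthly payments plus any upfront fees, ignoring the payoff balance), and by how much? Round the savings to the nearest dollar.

Loan 1 by $2,163

Loan 1: monthly rate = 6.75%/12 = 0.0056250; payment = 43,000 × 0.0056250 / (1 − (1+0.0056250)^−240) = $326.96.
Loan 2: at 7.65% the monthly rate is 0.0063750, so the payment is 43,000 × 0.0063750 / (1 − 1.0063750^−240) = $350.36.
Over 120 months: Loan 1 costs 120 × $326.96 + $645.00 = $39,880.20; Loan 2 costs 120 × $350.36 = $42,043.20.
Loan 1 is cheaper by $42,043.20 − $39,880.20 = $2,163.00.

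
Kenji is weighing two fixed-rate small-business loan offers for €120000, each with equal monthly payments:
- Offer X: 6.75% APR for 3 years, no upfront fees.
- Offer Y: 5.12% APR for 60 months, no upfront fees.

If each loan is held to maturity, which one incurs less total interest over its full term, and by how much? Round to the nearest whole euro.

Offer X: at 6.75% the monthly rate is 0.0056250, so the payment is 120,000 × 0.0056250 / (1 − 1.0056250^−36) = €3,691.55.
Total interest on Offer X = 36 × €3,691.55 − €120,000 = €12,895.80.
Offer Y: at 5.12% the monthly rate is 0.0042667, so the payment is 120,000 × 0.0042667 / (1 − 1.0042667^−60) = €2,271.15.
Total interest on Offer Y = 60 × €2,271.15 − €120,000 = €16,269.00.
Offer X is lower by €3,373.20.

Offer X by €3,373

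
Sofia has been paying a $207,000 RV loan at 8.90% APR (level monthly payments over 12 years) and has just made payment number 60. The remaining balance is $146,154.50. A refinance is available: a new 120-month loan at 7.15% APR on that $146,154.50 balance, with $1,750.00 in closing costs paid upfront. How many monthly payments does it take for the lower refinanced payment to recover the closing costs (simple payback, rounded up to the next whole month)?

3 months

Current payment = 207,000 × 8.9%/12 / (1 − (1+0.0074167)^−144) = $2,344.08.
Refinanced payment = 146,154.50 × 0.0059583 / (1 − (1+0.0059583)^−120) = $1,708.30.
Monthly savings = $2,344.08 − $1,708.30 = $635.78.
Break-even = $1,750.00 / $635.78 = 2.75 → 3 months.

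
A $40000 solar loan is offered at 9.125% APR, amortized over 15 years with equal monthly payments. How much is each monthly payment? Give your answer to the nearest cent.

$408.69

Monthly rate = 9.125%/12 = 0.0076042; payment = 40,000 × 0.0076042 / (1 − (1+0.0076042)^−180) = $408.69.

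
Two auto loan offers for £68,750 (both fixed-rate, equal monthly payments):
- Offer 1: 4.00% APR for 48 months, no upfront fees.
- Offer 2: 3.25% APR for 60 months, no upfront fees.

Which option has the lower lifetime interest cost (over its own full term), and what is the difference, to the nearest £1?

Offer 1: monthly rate = 4%/12 = 0.0033333; payment = 68,750 × 0.0033333 / (1 − (1+0.0033333)^−48) = £1,552.31.
Total interest on Offer 1 = 48 × £1,552.31 − £68,750 = £5,760.88.
Offer 2: monthly rate = 3.25%/12 = 0.0027083; payment = 68,750 × 0.0027083 / (1 − (1+0.0027083)^−60) = £1,243.00.
Total interest on Offer 2 = 60 × £1,243.00 − £68,750 = £5,830.00.
Offer 1 is lower by £69.12.

Offer 1 by £69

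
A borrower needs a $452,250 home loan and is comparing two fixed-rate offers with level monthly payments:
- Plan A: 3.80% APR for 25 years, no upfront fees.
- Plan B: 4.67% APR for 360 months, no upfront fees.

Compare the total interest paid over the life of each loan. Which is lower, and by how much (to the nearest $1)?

Plan A by $140,216

Plan A: at 3.80% the monthly rate is 0.0031667, so the payment is 452,250 × 0.0031667 / (1 − 1.0031667^−300) = $2,337.48.
Total interest on Plan A = 300 × $2,337.48 − $452,250 = $248,994.00.
Plan B: at 4.67% the monthly rate is 0.0038917, so the payment is 452,250 × 0.0038917 / (1 − 1.0038917^−360) = $2,337.39.
Total interest on Plan B = 360 × $2,337.39 − $452,250 = $389,210.40.
Plan A is lower by $140,216.40.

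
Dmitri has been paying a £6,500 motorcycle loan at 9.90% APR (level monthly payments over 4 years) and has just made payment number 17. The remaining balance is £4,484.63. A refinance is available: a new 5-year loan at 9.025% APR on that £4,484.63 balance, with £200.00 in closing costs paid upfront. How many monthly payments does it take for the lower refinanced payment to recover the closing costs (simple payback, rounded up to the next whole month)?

Current payment = 6,500 × 9.9%/12 / (1 − (1+0.0082500)^−48) = £164.54.
Refinanced payment = 4,484.63 × 0.0075208 / (1 − (1+0.0075208)^−60) = £93.15.
Monthly savings = £164.54 − £93.15 = £71.39.
Break-even = £200.00 / £71.39 = 2.80 → 3 months.

3 months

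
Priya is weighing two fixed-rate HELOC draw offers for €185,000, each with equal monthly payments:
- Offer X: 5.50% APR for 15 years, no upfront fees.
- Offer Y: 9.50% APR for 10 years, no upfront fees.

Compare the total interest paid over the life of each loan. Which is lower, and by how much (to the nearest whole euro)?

Offer X by €15,174

Offer X: at 5.50% the monthly rate is 0.0045833, so the payment is 185,000 × 0.0045833 / (1 − 1.0045833^−180) = €1,511.60.
Total interest on Offer X = 180 × €1,511.60 − €185,000 = €87,088.00.
Offer Y: at 9.50% the monthly rate is 0.0079167, so the payment is 185,000 × 0.0079167 / (1 − 1.0079167^−120) = €2,393.85.
Total interest on Offer Y = 120 × €2,393.85 − €185,000 = €102,262.00.
Offer X is lower by €15,174.00.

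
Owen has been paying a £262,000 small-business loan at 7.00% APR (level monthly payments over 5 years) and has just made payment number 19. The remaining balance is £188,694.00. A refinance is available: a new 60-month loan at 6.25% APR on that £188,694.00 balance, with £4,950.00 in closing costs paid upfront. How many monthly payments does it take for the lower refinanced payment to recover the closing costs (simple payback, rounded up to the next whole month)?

Current payment = 262,000 × 7%/12 / (1 − (1+0.0058333)^−60) = £5,187.91.
Refinanced payment = 188,694.00 × 0.0052083 / (1 − (1+0.0052083)^−60) = £3,669.96.
Monthly savings = £5,187.91 − £3,669.96 = £1,517.95.
Break-even = £4,950.00 / £1,517.95 = 3.26 → 4 months.

4 months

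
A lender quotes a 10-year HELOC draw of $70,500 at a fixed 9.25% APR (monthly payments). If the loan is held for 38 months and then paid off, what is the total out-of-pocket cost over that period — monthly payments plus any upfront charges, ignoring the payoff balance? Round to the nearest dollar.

Monthly rate = 9.25%/12 = 0.0077083; payment = 70,500 × 0.0077083 / (1 − (1+0.0077083)^−120) = $902.63.
Total outlay = 38 × $902.63 = $34,299.94.

$34,300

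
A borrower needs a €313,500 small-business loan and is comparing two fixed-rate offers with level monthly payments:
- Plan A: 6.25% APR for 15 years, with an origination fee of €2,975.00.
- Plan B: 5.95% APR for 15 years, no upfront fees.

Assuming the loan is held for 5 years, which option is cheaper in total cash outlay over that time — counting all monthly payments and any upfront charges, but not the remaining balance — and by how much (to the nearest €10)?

Plan A: monthly rate = 6.25%/12 = 0.0052083; payment = 313,500 × 0.0052083 / (1 − (1+0.0052083)^−180) = €2,688.02.
Plan B: monthly rate = 5.95%/12 = 0.0049583; payment = 313,500 × 0.0049583 / (1 − (1+0.0049583)^−180) = €2,637.03.
Over 60 months: Plan A costs 60 × €2,688.02 + €2,975.00 = €164,256.20; Plan B costs 60 × €2,637.03 = €158,221.80.
Plan B is cheaper by €164,256.20 − €158,221.80 = €6,034.40.

Plan B by €6,030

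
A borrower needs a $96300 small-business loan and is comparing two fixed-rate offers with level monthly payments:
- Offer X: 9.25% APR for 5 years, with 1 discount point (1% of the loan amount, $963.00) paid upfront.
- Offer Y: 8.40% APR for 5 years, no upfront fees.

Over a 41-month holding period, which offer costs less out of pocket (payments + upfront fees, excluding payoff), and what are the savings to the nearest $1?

Offer X: monthly rate = 9.25%/12 = 0.0077083; payment = 96,300 × 0.0077083 / (1 − (1+0.0077083)^−60) = $2,010.73.
Offer Y: monthly rate = 8.4%/12 = 0.0070000; payment = 96,300 × 0.0070000 / (1 − (1+0.0070000)^−60) = $1,971.10.
Over 41 months: Offer X costs 41 × $2,010.73 + $963.00 = $83,402.93; Offer Y costs 41 × $1,971.10 = $80,815.10.
Offer Y is cheaper by $83,402.93 − $80,815.10 = $2,587.83.

Offer Y by $2,588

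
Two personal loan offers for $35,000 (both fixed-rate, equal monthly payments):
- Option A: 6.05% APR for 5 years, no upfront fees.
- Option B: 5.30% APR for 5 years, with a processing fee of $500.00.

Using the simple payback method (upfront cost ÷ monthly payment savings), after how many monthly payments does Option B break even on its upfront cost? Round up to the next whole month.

Option A: at 6.05% the monthly rate is 0.0050417, so the payment is 35,000 × 0.0050417 / (1 − 1.0050417^−60) = $677.46.
Option B: monthly rate = 5.3%/12 = 0.0044167; payment = 35,000 × 0.0044167 / (1 − (1+0.0044167)^−60) = $665.31.
Monthly savings = $677.46 − $665.31 = $12.15.
Break-even = $500.00 / $12.15 = 41.15 → 42 months.

42 months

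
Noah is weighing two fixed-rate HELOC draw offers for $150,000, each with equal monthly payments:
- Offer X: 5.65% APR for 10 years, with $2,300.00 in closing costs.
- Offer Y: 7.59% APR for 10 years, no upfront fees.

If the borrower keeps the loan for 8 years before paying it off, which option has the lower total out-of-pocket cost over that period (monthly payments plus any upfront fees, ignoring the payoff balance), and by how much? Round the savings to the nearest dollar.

Offer X by $11,957

Offer X: at 5.65% the monthly rate is 0.0047083, so the payment is 150,000 × 0.0047083 / (1 − 1.0047083^−120) = $1,639.07.
Offer Y: monthly rate = 7.59%/12 = 0.0063250; payment = 150,000 × 0.0063250 / (1 − (1+0.0063250)^−120) = $1,787.58.
Over 96 months: Offer X costs 96 × $1,639.07 + $2,300.00 = $159,650.72; Offer Y costs 96 × $1,787.58 = $171,607.68.
Offer X is cheaper by $171,607.68 − $159,650.72 = $11,956.96.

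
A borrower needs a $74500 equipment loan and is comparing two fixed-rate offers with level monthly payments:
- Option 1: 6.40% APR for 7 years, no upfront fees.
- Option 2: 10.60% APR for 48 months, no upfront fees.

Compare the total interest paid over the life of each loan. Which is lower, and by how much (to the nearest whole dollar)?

Option 2 by $895

Option 1: monthly rate = 6.4%/12 = 0.0053333; payment = 74,500 × 0.0053333 / (1 − (1+0.0053333)^−84) = $1,102.68.
Total interest on Option 1 = 84 × $1,102.68 − $74,500 = $18,125.12.
Option 2: monthly rate = 10.6%/12 = 0.0088333; payment = 74,500 × 0.0088333 / (1 − (1+0.0088333)^−48) = $1,911.05.
Total interest on Option 2 = 48 × $1,911.05 − $74,500 = $17,230.40.
Option 2 is lower by $894.72.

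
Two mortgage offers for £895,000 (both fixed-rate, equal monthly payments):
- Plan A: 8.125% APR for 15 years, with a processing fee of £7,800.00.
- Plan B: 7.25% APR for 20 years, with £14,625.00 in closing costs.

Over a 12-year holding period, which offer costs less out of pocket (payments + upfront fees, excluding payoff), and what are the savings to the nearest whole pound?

Plan A: monthly rate = 8.125%/12 = 0.0067708; payment = 895,000 × 0.0067708 / (1 − (1+0.0067708)^−180) = £8,617.80.
Plan B: at 7.25% the monthly rate is 0.0060417, so the payment is 895,000 × 0.0060417 / (1 − 1.0060417^−240) = £7,073.87.
Over 144 months: Plan A costs 144 × £8,617.80 + £7,800.00 = £1,248,763.20; Plan B costs 144 × £7,073.87 + £14,625.00 = £1,033,262.28.
Plan B is cheaper by £1,248,763.20 − £1,033,262.28 = £215,500.92.

Plan B by £215,501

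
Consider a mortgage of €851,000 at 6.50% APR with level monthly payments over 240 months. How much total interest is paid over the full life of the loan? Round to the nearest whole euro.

Monthly rate = 6.5%/12 = 0.0054167; payment = 851,000 × 0.0054167 / (1 − (1+0.0054167)^−240) = €6,344.83.
Total paid = 240 × €6,344.83 = €1,522,759.20; interest = €1,522,759.20 − €851,000 = €671,759.20.

€671,759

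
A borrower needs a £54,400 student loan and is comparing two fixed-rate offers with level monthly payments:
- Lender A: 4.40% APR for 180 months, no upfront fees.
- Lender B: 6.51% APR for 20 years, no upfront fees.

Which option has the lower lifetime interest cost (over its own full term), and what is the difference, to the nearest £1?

Lender A: monthly rate = 4.4%/12 = 0.0036667; payment = 54,400 × 0.0036667 / (1 − (1+0.0036667)^−180) = £413.38.
Total interest on Lender A = 180 × £413.38 − £54,400 = £20,008.40.
Lender B: monthly rate = 6.51%/12 = 0.0054250; payment = 54,400 × 0.0054250 / (1 − (1+0.0054250)^−240) = £405.91.
Total interest on Lender B = 240 × £405.91 − £54,400 = £43,018.40.
Lender A is lower by £23,010.00.

Lender A by £23,010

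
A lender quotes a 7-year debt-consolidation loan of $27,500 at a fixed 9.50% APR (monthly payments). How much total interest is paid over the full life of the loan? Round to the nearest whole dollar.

$10,255

Monthly rate = 9.5%/12 = 0.0079167; payment = 27,500 × 0.0079167 / (1 − (1+0.0079167)^−84) = $449.46.
Total paid = 84 × $449.46 = $37,754.64; interest = $37,754.64 − $27,500 = $10,254.64.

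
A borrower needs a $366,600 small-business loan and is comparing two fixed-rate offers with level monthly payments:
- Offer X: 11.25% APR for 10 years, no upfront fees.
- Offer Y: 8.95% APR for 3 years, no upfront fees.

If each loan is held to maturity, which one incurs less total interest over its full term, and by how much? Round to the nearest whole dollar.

Offer Y by $192,859

Offer X: at 11.25% the monthly rate is 0.0093750, so the payment is 366,600 × 0.0093750 / (1 − 1.0093750^−120) = $5,101.93.
Total interest on Offer X = 120 × $5,101.93 − $366,600 = $245,631.60.
Offer Y: monthly rate = 8.95%/12 = 0.0074583; payment = 366,600 × 0.0074583 / (1 − (1+0.0074583)^−36) = $11,649.25.
Total interest on Offer Y = 36 × $11,649.25 − $366,600 = $52,773.00.
Offer Y is lower by $192,858.60.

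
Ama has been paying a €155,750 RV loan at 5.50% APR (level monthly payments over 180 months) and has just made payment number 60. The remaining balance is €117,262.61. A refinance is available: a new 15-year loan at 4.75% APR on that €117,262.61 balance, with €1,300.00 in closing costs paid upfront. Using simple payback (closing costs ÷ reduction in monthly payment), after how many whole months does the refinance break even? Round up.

Current payment = 155,750 × 5.5%/12 / (1 − (1+0.0045833)^−180) = €1,272.61.
Refinanced payment = 117,262.61 × 0.0039583 / (1 − (1+0.0039583)^−180) = €912.11.
Monthly savings = €1,272.61 − €912.11 = €360.50.
Break-even = €1,300.00 / €360.50 = 3.61 → 4 months.

4 months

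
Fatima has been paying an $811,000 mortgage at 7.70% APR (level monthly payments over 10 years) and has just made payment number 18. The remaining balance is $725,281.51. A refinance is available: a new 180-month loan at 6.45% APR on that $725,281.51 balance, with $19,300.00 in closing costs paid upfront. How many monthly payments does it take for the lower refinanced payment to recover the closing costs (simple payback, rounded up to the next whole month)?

Current payment = 811,000 × 7.7%/12 / (1 − (1+0.0064167)^−120) = $9,711.58.
Refinanced payment = 725,281.51 × 0.0053750 / (1 − (1+0.0053750)^−180) = $6,298.06.
Monthly savings = $9,711.58 − $6,298.06 = $3,413.52.
Break-even = $19,300.00 / $3,413.52 = 5.65 → 6 months.

6 months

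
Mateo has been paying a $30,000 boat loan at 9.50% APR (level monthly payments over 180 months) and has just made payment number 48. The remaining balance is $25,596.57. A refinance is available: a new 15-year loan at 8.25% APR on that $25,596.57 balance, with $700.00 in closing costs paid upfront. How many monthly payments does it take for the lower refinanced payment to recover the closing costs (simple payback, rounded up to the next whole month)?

11 months

Current payment = 30,000 × 9.5%/12 / (1 − (1+0.0079167)^−180) = $313.27.
Refinanced payment = 25,596.57 × 0.0068750 / (1 − (1+0.0068750)^−180) = $248.32.
Monthly savings = $313.27 − $248.32 = $64.95.
Break-even = $700.00 / $64.95 = 10.78 → 11 months.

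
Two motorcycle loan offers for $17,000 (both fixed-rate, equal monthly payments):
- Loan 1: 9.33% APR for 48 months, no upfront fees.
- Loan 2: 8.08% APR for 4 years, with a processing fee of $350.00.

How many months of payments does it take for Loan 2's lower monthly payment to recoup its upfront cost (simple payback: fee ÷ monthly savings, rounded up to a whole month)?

Loan 1: monthly rate = 9.33%/12 = 0.0077750; payment = 17,000 × 0.0077750 / (1 − (1+0.0077750)^−48) = $425.71.
Loan 2: monthly rate = 8.08%/12 = 0.0067333; payment = 17,000 × 0.0067333 / (1 − (1+0.0067333)^−48) = $415.66.
Monthly savings = $425.71 − $415.66 = $10.05.
Break-even = $350.00 / $10.05 = 34.83 → 35 months.

35 months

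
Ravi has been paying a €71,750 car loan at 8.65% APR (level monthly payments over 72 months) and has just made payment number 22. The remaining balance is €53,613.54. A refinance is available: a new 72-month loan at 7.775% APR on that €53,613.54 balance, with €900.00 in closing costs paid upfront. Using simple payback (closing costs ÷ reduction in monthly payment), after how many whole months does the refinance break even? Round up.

Current payment = 71,750 × 8.65%/12 / (1 − (1+0.0072083)^−72) = €1,280.90.
Refinanced payment = 53,613.54 × 0.0064792 / (1 − (1+0.0064792)^−72) = €934.14.
Monthly savings = €1,280.90 − €934.14 = €346.76.
Break-even = €900.00 / €346.76 = 2.60 → 3 months.

3 months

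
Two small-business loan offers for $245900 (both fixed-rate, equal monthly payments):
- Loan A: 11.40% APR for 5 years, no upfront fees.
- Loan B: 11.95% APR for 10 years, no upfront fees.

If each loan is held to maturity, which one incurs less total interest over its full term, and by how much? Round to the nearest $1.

Loan A: monthly rate = 11.4%/12 = 0.0095000; payment = 245,900 × 0.0095000 / (1 − (1+0.0095000)^−60) = $5,395.65.
Total interest on Loan A = 60 × $5,395.65 − $245,900 = $77,839.00.
Loan B: monthly rate = 11.95%/12 = 0.0099583; payment = 245,900 × 0.0099583 / (1 − (1+0.0099583)^−120) = $3,520.85.
Total interest on Loan B = 120 × $3,520.85 − $245,900 = $176,602.00.
Loan A is lower by $98,763.00.

Loan A by $98,763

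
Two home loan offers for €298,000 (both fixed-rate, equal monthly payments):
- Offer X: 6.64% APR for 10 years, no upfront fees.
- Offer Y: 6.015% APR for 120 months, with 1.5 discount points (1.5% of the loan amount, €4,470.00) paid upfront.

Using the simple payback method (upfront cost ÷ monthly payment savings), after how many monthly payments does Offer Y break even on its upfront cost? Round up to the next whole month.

48 months

Offer X: monthly rate = 6.64%/12 = 0.0055333; payment = 298,000 × 0.0055333 / (1 − (1+0.0055333)^−120) = €3,405.00.
Offer Y: at 6.015% the monthly rate is 0.0050125, so the payment is 298,000 × 0.0050125 / (1 − 1.0050125^−120) = €3,310.66.
Monthly savings = €3,405.00 − €3,310.66 = €94.34.
Break-even = €4,470.00 / €94.34 = 47.38 → 48 months.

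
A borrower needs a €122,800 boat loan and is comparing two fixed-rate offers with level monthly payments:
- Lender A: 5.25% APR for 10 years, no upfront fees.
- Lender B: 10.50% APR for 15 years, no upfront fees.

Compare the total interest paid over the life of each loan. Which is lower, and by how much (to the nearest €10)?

Lender A: at 5.25% the monthly rate is 0.0043750, so the payment is 122,800 × 0.0043750 / (1 − 1.0043750^−120) = €1,317.54.
Total interest on Lender A = 120 × €1,317.54 − €122,800 = €35,304.80.
Lender B: monthly rate = 10.5%/12 = 0.0087500; payment = 122,800 × 0.0087500 / (1 − (1+0.0087500)^−180) = €1,357.43.
Total interest on Lender B = 180 × €1,357.43 − €122,800 = €121,537.40.
Lender A is lower by €86,232.60.

Lender A by €86,230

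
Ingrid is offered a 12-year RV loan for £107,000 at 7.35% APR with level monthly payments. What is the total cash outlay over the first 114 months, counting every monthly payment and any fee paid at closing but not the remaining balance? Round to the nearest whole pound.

£127,729

At 7.35% the monthly rate is 0.0061250, so the payment is 107,000 × 0.0061250 / (1 − 1.0061250^−144) = £1,120.43.
Total outlay = 114 × £1,120.43 = £127,729.02.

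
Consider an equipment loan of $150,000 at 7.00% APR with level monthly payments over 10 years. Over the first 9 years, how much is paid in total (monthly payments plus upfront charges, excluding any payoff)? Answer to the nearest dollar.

$188,096

Monthly rate = 7%/12 = 0.0058333; payment = 150,000 × 0.0058333 / (1 − (1+0.0058333)^−120) = $1,741.63.
Total outlay = 108 × $1,741.63 = $188,096.04.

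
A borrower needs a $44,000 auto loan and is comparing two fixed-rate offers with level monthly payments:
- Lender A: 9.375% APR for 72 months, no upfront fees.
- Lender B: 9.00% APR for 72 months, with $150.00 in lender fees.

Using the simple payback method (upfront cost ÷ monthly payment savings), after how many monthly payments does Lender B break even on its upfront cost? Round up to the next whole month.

19 months

Lender A: monthly rate = 9.375%/12 = 0.0078125; payment = 44,000 × 0.0078125 / (1 − (1+0.0078125)^−72) = $801.34.
Lender B: monthly rate = 9%/12 = 0.0075000; payment = 44,000 × 0.0075000 / (1 − (1+0.0075000)^−72) = $793.12.
Monthly savings = $801.34 − $793.12 = $8.22.
Break-even = $150.00 / $8.22 = 18.25 → 19 months.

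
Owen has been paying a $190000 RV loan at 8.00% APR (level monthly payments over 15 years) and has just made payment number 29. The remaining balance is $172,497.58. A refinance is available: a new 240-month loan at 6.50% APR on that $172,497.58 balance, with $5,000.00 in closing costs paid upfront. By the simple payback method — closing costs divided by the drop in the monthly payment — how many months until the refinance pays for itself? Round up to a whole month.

Current payment = 190,000 × 8%/12 / (1 − (1+0.0066667)^−180) = $1,815.74.
Refinanced payment = 172,497.58 × 0.0054167 / (1 − (1+0.0054167)^−240) = $1,286.10.
Monthly savings = $1,815.74 − $1,286.10 = $529.64.
Break-even = $5,000.00 / $529.64 = 9.44 → 10 months.

10 months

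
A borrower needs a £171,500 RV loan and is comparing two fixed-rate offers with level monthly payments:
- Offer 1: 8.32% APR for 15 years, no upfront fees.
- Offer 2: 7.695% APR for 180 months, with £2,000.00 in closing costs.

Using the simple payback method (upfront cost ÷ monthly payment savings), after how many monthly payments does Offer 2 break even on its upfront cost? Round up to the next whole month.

Offer 1: at 8.32% the monthly rate is 0.0069333, so the payment is 171,500 × 0.0069333 / (1 − 1.0069333^−180) = £1,670.78.
Offer 2: at 7.695% the monthly rate is 0.0064125, so the payment is 171,500 × 0.0064125 / (1 − 1.0064125^−180) = £1,608.89.
Monthly savings = £1,670.78 − £1,608.89 = £61.89.
Break-even = £2,000.00 / £61.89 = 32.32 → 33 months.

33 months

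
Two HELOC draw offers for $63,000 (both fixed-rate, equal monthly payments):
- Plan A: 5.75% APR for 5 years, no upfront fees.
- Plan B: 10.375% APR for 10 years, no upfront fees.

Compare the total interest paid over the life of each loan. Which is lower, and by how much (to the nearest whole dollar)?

Plan A: monthly rate = 5.75%/12 = 0.0047917; payment = 63,000 × 0.0047917 / (1 − (1+0.0047917)^−60) = $1,210.66.
Total interest on Plan A = 60 × $1,210.66 − $63,000 = $9,639.60.
Plan B: monthly rate = 10.375%/12 = 0.0086458; payment = 63,000 × 0.0086458 / (1 − (1+0.0086458)^−120) = $845.69.
Total interest on Plan B = 120 × $845.69 − $63,000 = $38,482.80.
Plan A is lower by $28,843.20.

Plan A by $28,843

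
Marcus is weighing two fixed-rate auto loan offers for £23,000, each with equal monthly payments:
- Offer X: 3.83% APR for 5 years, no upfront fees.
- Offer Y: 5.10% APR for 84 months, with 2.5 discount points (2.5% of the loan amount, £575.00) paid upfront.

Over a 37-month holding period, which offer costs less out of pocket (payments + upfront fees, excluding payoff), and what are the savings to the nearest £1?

Offer X: at 3.83% the monthly rate is 0.0031917, so the payment is 23,000 × 0.0031917 / (1 − 1.0031917^−60) = £421.82.
Offer Y: at 5.10% the monthly rate is 0.0042500, so the payment is 23,000 × 0.0042500 / (1 − 1.0042500^−84) = £326.16.
Over 37 months: Offer X costs 37 × £421.82 = £15,607.34; Offer Y costs 37 × £326.16 + £575.00 = £12,642.92.
Offer Y is cheaper by £15,607.34 − £12,642.92 = £2,964.42.

Offer Y by £2,964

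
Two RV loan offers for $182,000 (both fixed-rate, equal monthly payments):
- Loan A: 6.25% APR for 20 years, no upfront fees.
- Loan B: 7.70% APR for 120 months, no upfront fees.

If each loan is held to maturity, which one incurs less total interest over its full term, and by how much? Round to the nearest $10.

Loan A: monthly rate = 6.25%/12 = 0.0052083; payment = 182,000 × 0.0052083 / (1 − (1+0.0052083)^−240) = $1,330.29.
Total interest on Loan A = 240 × $1,330.29 − $182,000 = $137,269.60.
Loan B: at 7.70% the monthly rate is 0.0064167, so the payment is 182,000 × 0.0064167 / (1 − 1.0064167^−120) = $2,179.42.
Total interest on Loan B = 120 × $2,179.42 − $182,000 = $79,530.40.
Loan B is lower by $57,739.20.

Loan B by $57,740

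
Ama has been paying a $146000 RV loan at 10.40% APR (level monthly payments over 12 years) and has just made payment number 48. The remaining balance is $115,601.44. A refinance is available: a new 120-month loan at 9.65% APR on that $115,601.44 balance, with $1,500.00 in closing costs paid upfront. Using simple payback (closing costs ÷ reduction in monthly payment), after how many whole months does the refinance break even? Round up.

6 months

Current payment = 146,000 × 10.4%/12 / (1 − (1+0.0086667)^−144) = $1,778.72.
Refinanced payment = 115,601.44 × 0.0080417 / (1 − (1+0.0080417)^−120) = $1,505.36.
Monthly savings = $1,778.72 − $1,505.36 = $273.36.
Break-even = $1,500.00 / $273.36 = 5.49 → 6 months.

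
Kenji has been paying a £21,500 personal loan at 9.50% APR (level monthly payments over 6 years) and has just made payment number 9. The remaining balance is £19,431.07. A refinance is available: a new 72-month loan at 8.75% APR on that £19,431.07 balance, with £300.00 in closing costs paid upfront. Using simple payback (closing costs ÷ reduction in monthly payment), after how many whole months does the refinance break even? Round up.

7 months

Current payment = 21,500 × 9.5%/12 / (1 − (1+0.0079167)^−72) = £392.91.
Refinanced payment = 19,431.07 × 0.0072917 / (1 − (1+0.0072917)^−72) = £347.85.
Monthly savings = £392.91 − £347.85 = £45.06.
Break-even = £300.00 / £45.06 = 6.66 → 7 months.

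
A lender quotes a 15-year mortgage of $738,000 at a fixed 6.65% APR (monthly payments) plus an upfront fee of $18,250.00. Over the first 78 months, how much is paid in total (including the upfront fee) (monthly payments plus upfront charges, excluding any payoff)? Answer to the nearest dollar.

At 6.65% the monthly rate is 0.0055417, so the payment is 738,000 × 0.0055417 / (1 − 1.0055417^−180) = $6,489.78.
Total outlay = 78 × $6,489.78 + $18,250.00 = $524,452.84.

$524,453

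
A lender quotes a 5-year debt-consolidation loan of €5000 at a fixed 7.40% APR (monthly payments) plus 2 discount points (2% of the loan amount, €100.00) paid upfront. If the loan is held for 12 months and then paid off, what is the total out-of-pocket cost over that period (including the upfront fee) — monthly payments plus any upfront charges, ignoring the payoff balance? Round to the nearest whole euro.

€1,299

At 7.40% the monthly rate is 0.0061667, so the payment is 5,000 × 0.0061667 / (1 − 1.0061667^−60) = €99.95.
Total outlay = 12 × €99.95 + €100.00 = €1,299.40.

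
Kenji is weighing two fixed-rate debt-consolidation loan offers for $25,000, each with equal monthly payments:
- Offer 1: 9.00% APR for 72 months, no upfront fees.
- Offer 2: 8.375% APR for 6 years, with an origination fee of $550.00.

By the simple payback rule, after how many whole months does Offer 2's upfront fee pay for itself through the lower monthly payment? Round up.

72 months

Offer 1: at 9.00% the monthly rate is 0.0075000, so the payment is 25,000 × 0.0075000 / (1 − 1.0075000^−72) = $450.64.
Offer 2: monthly rate = 8.375%/12 = 0.0069792; payment = 25,000 × 0.0069792 / (1 − (1+0.0069792)^−72) = $442.92.
Monthly savings = $450.64 − $442.92 = $7.72.
Break-even = $550.00 / $7.72 = 71.24 → 72 months.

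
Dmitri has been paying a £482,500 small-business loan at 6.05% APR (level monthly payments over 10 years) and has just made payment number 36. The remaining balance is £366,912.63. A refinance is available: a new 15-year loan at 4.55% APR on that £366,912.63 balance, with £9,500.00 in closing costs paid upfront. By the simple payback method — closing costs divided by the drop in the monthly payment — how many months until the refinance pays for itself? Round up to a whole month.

Current payment = 482,500 × 6.05%/12 / (1 − (1+0.0050417)^−120) = £5,368.86.
Refinanced payment = 366,912.63 × 0.0037917 / (1 − (1+0.0037917)^−180) = £2,816.24.
Monthly savings = £5,368.86 − £2,816.24 = £2,552.62.
Break-even = £9,500.00 / £2,552.62 = 3.72 → 4 months.

4 months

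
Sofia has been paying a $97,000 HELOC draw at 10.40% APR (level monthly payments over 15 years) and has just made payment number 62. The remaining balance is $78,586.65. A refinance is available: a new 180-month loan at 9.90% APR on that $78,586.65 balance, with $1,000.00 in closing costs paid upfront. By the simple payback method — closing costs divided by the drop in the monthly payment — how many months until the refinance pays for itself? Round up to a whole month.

Current payment = 97,000 × 10.4%/12 / (1 − (1+0.0086667)^−180) = $1,066.23.
Refinanced payment = 78,586.65 × 0.0082500 / (1 − (1+0.0082500)^−180) = $839.69.
Monthly savings = $1,066.23 − $839.69 = $226.54.
Break-even = $1,000.00 / $226.54 = 4.41 → 5 months.

5 months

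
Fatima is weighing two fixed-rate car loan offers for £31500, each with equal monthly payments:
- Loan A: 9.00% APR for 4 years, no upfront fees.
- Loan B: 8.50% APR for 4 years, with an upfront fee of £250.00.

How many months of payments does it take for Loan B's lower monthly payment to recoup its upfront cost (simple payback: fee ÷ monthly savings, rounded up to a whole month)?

Loan A: at 9.00% the monthly rate is 0.0075000, so the payment is 31,500 × 0.0075000 / (1 − 1.0075000^−48) = £783.88.
Loan B: at 8.50% the monthly rate is 0.0070833, so the payment is 31,500 × 0.0070833 / (1 − 1.0070833^−48) = £776.42.
Monthly savings = £783.88 − £776.42 = £7.46.
Break-even = £250.00 / £7.46 = 33.51 → 34 months.

34 months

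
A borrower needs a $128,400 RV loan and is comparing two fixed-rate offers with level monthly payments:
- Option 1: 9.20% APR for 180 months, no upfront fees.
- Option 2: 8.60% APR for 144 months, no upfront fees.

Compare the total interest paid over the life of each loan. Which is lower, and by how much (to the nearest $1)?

Option 1: monthly rate = 9.2%/12 = 0.0076667; payment = 128,400 × 0.0076667 / (1 − (1+0.0076667)^−180) = $1,317.64.
Total interest on Option 1 = 180 × $1,317.64 − $128,400 = $108,775.20.
Option 2: at 8.60% the monthly rate is 0.0071667, so the payment is 128,400 × 0.0071667 / (1 − 1.0071667^−144) = $1,432.46.
Total interest on Option 2 = 144 × $1,432.46 − $128,400 = $77,874.24.
Option 2 is lower by $30,900.96.

Option 2 by $30,901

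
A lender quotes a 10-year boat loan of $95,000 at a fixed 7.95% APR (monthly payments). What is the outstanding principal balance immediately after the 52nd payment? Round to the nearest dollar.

With monthly rate i = 7.95%/12 = 0.0066250, the balance after k of n payments is P · [(1+i)^n − (1+i)^k] / [(1+i)^n − 1].
(1+0.0066250)^120 = 2.20864264 and (1+0.0066250)^52 = 1.40968159, so the balance is 95,000 × (2.20864264 − 1.40968159) / (2.20864264 − 1) = $62,798.79.

$62,799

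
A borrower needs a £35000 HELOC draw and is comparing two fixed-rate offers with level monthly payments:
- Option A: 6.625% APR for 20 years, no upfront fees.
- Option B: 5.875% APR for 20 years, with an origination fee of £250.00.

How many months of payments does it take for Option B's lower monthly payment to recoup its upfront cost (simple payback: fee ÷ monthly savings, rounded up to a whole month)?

17 months

Option A: at 6.625% the monthly rate is 0.0055208, so the payment is 35,000 × 0.0055208 / (1 − 1.0055208^−240) = £263.53.
Option B: at 5.875% the monthly rate is 0.0048958, so the payment is 35,000 × 0.0048958 / (1 − 1.0048958^−240) = £248.23.
Monthly savings = £263.53 − £248.23 = £15.30.
Break-even = £250.00 / £15.30 = 16.34 → 17 months.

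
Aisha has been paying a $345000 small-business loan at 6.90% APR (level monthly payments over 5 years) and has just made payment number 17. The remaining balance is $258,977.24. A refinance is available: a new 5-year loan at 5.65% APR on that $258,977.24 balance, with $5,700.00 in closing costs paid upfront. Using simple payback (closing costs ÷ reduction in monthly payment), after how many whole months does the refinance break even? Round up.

Current payment = 345,000 × 6.9%/12 / (1 − (1+0.0057500)^−60) = $6,815.15.
Refinanced payment = 258,977.24 × 0.0047083 / (1 − (1+0.0047083)^−60) = $4,964.72.
Monthly savings = $6,815.15 − $4,964.72 = $1,850.43.
Break-even = $5,700.00 / $1,850.43 = 3.08 → 4 months.

4 months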